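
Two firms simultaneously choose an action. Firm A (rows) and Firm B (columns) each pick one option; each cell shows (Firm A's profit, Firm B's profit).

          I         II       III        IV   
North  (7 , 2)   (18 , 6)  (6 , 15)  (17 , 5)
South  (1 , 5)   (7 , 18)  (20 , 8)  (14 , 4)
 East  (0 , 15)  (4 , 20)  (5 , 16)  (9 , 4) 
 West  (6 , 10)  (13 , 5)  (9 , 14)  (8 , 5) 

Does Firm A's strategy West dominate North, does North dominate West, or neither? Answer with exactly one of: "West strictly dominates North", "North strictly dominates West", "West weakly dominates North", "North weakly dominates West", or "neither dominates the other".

neither dominates the other

Compare West to North across each opponent action: I: 6<7, II: 13<18, III: 9>6, IV: 8<17.
West does better at III but worse at I, II, IV; neither strategy dominates the other.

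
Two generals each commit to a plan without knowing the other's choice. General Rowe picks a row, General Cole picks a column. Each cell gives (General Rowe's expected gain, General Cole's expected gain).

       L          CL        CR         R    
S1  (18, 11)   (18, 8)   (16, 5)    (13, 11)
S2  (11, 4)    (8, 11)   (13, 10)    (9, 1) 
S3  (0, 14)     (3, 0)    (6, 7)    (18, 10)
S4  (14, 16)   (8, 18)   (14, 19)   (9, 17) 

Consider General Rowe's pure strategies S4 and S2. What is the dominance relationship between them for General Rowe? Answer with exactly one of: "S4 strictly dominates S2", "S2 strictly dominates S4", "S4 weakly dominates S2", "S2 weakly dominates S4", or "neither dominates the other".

S4's payoffs vs S2's, by General Cole's action — L: 14>11, CL: 8=8, CR: 14>13, R: 9=9.
S4 is at least as good everywhere and strictly better somewhere (tied only at CL, R), so S4 weakly but not strictly dominates S2.

S4 weakly dominates S2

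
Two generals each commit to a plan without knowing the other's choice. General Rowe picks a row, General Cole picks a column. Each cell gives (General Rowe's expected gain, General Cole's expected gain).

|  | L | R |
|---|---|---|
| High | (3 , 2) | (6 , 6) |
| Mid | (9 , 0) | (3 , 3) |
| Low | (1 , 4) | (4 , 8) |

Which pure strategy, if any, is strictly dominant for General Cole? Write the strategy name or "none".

R vs L: High: 6>2, Mid: 3>0, Low: 8>4.
R strictly beats every other strategy against every opponent action, so it is strictly dominant.

R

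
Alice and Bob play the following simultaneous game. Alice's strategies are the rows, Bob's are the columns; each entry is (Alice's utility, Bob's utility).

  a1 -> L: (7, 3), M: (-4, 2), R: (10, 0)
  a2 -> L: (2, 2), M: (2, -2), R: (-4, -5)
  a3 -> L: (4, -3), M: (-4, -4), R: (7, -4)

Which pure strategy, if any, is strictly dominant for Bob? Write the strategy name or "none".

L vs M: a1: 3>2, a2: 2>-2, a3: -3>-4.
L vs R: a1: 3>0, a2: 2>-5, a3: -3>-4.
L strictly beats every other strategy against every opponent action, so it is strictly dominant.

L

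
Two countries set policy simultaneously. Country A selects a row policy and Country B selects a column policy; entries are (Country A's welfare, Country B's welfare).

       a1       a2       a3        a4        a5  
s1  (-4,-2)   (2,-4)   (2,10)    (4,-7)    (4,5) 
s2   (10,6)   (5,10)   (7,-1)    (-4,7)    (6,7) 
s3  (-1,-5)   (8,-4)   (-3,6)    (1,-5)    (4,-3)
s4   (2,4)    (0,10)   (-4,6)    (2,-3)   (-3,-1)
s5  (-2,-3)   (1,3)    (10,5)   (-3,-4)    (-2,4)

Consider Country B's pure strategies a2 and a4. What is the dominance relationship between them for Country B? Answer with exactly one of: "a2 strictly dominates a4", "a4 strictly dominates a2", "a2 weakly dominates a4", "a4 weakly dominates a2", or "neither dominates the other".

a2's payoffs vs a4's, by Country A's action — s1: -4>-7, s2: 10>7, s3: -4>-5, s4: 10>-3, s5: 3>-4.
Every comparison favours a2, so a2 strictly dominates a4.

a2 strictly dominates a4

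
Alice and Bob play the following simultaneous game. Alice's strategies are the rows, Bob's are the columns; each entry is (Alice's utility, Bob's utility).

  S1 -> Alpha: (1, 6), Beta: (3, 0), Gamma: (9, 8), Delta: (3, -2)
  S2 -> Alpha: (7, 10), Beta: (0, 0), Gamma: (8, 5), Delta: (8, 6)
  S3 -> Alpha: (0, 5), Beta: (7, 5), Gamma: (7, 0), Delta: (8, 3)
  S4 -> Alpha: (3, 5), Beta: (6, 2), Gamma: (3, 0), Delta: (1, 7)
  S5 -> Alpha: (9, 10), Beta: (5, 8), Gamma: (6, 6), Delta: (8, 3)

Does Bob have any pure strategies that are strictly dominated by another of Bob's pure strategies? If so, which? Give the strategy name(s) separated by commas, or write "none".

none

Alpha: no other strategy beats it everywhere (Beta at S1 (6>0); Gamma at S2 (10>5); Delta at S1 (6>-2)).
Beta: no other strategy beats it everywhere (Alpha at S3 (5=5); Gamma at S3 (5>0); Delta at S1 (0>-2)).
Nothing dominates Gamma: Alpha at S1 (8>6); Beta at S1 (8>0); Delta at S1 (8>-2).
Delta is not dominated — it holds its own against Alpha at S4 (7>5); Beta at S2 (6>0); Gamma at S2 (6>5).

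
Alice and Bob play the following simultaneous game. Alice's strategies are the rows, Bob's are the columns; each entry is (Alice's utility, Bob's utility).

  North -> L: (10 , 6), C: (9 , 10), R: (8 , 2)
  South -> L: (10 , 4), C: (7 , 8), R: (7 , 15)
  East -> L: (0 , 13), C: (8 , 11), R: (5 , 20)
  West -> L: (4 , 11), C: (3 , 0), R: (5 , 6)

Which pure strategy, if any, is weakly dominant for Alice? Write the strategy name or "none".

North

North vs South: L: 10=10, C: 9>7, R: 8>7.
North vs East: L: 10>0, C: 9>8, R: 8>5.
North vs West: L: 10>4, C: 9>3, R: 8>5.
North is at least as good as every other strategy against every opponent action, so it is weakly dominant.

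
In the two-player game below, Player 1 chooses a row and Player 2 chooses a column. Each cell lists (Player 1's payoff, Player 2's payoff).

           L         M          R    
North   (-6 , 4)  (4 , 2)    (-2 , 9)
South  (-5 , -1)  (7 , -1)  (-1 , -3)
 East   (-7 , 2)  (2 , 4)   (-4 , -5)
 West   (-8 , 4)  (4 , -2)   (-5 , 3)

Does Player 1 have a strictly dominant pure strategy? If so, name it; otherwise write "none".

South vs North: L: -5>-6, M: 7>4, R: -1>-2.
South vs East: L: -5>-7, M: 7>2, R: -1>-4.
South vs West: L: -5>-8, M: 7>4, R: -1>-5.
South strictly beats every other strategy against every opponent action, so it is strictly dominant.

South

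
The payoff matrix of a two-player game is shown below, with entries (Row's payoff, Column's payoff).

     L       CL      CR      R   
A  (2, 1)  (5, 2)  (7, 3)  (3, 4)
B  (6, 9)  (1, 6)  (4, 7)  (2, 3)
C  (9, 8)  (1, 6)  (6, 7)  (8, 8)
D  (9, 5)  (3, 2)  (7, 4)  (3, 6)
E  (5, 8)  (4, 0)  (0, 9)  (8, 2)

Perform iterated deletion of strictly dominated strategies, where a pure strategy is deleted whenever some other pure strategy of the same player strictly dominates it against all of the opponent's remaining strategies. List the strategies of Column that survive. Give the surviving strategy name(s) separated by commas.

L, CR, R

Row's strategy B is strictly dominated by D (L: 9>6, CL: 3>1, CR: 7>4, R: 3>2) and is removed.
Column CL is eliminated: CR beats it against every remaining row (A: 3>2, C: 7>6, D: 4>2, E: 9>0).
Among the remaining strategies, none is strictly dominated by another pure strategy of the same player, so the elimination stops.
Surviving strategies — Row: {A, C, D, E}; Column: {L, CR, R}.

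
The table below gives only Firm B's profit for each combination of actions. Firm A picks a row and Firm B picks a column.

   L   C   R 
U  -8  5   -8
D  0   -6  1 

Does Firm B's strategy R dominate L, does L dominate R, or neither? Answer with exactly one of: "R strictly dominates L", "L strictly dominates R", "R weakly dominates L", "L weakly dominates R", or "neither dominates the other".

R weakly dominates L

R's payoffs vs L's, by Firm A's action — U: -8=-8, D: 1>0.
R is at least as good everywhere and strictly better somewhere (tied only at U), so R weakly but not strictly dominates L.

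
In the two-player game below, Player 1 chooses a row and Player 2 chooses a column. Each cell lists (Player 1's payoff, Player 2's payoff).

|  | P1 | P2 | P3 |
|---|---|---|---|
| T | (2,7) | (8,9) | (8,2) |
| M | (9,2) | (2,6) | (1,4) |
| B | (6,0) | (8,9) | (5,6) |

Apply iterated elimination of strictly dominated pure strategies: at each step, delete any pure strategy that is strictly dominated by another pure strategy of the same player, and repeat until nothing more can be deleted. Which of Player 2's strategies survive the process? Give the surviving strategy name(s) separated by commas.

Player 2's strategy P1 is strictly dominated by P2 (T: 9>7, M: 6>2, B: 9>0) and is removed.
For Player 1, T strictly dominates M on the remaining columns (P2: 8>2, P3: 8>1); eliminate M.
For Player 2, P2 strictly dominates P3 on the remaining rows (T: 9>2, B: 9>6); eliminate P3.
Among the remaining strategies, none is strictly dominated by another pure strategy of the same player, so the elimination stops.
Surviving strategies — Player 1: {T, B}; Player 2: {P2}.

P2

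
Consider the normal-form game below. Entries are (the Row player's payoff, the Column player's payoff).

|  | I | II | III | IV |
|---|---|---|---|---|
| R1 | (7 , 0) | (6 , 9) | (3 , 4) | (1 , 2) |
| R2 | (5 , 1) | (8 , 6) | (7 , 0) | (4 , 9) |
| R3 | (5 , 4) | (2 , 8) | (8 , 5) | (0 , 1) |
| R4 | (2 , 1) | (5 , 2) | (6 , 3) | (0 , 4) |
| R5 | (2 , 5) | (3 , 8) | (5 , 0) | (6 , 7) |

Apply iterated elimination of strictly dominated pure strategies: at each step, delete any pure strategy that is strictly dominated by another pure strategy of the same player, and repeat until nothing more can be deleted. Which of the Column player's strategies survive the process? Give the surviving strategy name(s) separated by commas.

The Row player's strategy R4 is strictly dominated by R2 (I: 5>2, II: 8>5, III: 7>6, IV: 4>0) and is removed.
The Column player's strategy I is strictly dominated by II (R1: 9>0, R2: 6>1, R3: 8>4, R5: 8>5) and is removed.
Row R1 is eliminated: R2 beats it against every remaining column (II: 8>6, III: 7>3, IV: 4>1).
The Column player's strategy III is strictly dominated by II (R2: 6>0, R3: 8>5, R5: 8>0) and is removed.
Row R3 is eliminated: R2 beats it against every remaining column (II: 8>2, IV: 4>0).
Among the remaining strategies, none is strictly dominated by another pure strategy of the same player, so the elimination stops.
Surviving strategies — the Row player: {R2, R5}; the Column player: {II, IV}.

II, IV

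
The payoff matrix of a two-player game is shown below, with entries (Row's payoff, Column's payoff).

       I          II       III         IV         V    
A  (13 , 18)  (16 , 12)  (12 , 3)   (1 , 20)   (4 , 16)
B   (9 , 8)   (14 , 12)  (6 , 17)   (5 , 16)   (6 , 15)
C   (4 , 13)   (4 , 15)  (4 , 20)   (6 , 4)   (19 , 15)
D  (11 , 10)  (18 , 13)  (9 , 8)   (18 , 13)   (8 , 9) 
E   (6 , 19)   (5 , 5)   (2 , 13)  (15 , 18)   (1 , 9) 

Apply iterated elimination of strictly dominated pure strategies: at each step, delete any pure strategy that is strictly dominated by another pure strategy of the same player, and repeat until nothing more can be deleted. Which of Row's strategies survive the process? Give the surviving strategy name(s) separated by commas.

Row's strategy B is strictly dominated by D (I: 11>9, II: 18>14, III: 9>6, IV: 18>5, V: 8>6) and is removed.
Row E is eliminated: D beats it against every remaining column (I: 11>6, II: 18>5, III: 9>2, IV: 18>15, V: 8>1).
Among the remaining strategies, none is strictly dominated by another pure strategy of the same player, so the elimination stops.
Surviving strategies — Row: {A, C, D}; Column: {I, II, III, IV, V}.

A, C, D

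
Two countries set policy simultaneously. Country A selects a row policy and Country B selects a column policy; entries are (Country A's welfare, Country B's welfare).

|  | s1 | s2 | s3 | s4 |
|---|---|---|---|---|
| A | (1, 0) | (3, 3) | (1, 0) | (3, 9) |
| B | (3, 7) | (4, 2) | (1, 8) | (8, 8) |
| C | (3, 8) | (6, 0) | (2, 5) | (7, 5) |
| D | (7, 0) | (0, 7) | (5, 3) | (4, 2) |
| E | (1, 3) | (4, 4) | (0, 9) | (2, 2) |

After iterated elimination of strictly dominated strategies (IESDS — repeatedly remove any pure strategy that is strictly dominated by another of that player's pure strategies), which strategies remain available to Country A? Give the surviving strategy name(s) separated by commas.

Row A is eliminated: C beats it against every remaining column (s1: 3>1, s2: 6>3, s3: 2>1, s4: 7>3).
Row E is eliminated: C beats it against every remaining column (s1: 3>1, s2: 6>4, s3: 2>0, s4: 7>2).
Among the remaining strategies, none is strictly dominated by another pure strategy of the same player, so the elimination stops.
Surviving strategies — Country A: {B, C, D}; Country B: {s1, s2, s3, s4}.

B, C, D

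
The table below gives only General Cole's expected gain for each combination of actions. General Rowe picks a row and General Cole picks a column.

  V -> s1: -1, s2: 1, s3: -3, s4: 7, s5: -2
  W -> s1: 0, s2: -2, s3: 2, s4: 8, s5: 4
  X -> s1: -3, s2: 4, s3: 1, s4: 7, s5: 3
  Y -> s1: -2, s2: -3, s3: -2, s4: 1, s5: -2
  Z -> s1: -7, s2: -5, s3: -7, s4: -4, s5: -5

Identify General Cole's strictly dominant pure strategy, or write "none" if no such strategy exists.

s4

s4 vs s1: V: 7>-1, W: 8>0, X: 7>-3, Y: 1>-2, Z: -4>-7.
s4 vs s2: V: 7>1, W: 8>-2, X: 7>4, Y: 1>-3, Z: -4>-5.
s4 vs s3: V: 7>-3, W: 8>2, X: 7>1, Y: 1>-2, Z: -4>-7.
s4 vs s5: V: 7>-2, W: 8>4, X: 7>3, Y: 1>-2, Z: -4>-5.
s4 strictly beats every other strategy against every opponent action, so it is strictly dominant.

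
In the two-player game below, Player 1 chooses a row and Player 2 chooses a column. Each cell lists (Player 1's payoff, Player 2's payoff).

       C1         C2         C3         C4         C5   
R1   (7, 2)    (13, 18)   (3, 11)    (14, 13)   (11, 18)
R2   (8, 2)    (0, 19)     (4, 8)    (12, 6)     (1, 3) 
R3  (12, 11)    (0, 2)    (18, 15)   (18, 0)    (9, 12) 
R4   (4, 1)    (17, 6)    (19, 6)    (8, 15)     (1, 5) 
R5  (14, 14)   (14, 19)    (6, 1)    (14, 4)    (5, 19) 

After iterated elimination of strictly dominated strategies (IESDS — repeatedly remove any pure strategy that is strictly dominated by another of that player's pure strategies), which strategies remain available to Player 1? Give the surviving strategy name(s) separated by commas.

R1, R3, R4, R5

Player 1's strategy R2 is strictly dominated by R5 (C1: 14>8, C2: 14>0, C3: 6>4, C4: 14>12, C5: 5>1) and is removed.
Column C1 is eliminated: C5 beats it against every remaining row (R1: 18>2, R3: 12>11, R4: 5>1, R5: 19>14).
Among the remaining strategies, none is strictly dominated by another pure strategy of the same player, so the elimination stops.
Surviving strategies — Player 1: {R1, R3, R4, R5}; Player 2: {C2, C3, C4, C5}.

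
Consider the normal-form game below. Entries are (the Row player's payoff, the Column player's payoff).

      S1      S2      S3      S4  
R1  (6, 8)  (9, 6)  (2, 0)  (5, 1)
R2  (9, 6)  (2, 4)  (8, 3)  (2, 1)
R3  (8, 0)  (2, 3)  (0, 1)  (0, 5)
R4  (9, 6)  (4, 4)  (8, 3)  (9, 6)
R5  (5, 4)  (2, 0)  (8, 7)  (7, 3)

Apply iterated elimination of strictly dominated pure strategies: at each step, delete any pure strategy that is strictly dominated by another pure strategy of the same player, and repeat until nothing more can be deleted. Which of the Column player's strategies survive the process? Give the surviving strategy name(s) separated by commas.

S1, S3, S4

For the Row player, R4 strictly dominates R3 on the remaining columns (S1: 9>8, S2: 4>2, S3: 8>0, S4: 9>0); eliminate R3.
Column S2 is eliminated: S1 beats it against every remaining row (R1: 8>6, R2: 6>4, R4: 6>4, R5: 4>0).
For the Row player, R4 strictly dominates R1 on the remaining columns (S1: 9>6, S3: 8>2, S4: 9>5); eliminate R1.
Among the remaining strategies, none is strictly dominated by another pure strategy of the same player, so the elimination stops.
Surviving strategies — the Row player: {R2, R4, R5}; the Column player: {S1, S3, S4}.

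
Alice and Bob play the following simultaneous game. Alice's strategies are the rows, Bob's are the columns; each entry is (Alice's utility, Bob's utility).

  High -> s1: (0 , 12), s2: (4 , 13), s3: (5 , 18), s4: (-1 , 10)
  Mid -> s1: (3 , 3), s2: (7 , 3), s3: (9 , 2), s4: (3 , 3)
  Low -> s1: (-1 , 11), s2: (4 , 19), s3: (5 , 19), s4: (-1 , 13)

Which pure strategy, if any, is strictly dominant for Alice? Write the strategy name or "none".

Mid

Mid vs High: s1: 3>0, s2: 7>4, s3: 9>5, s4: 3>-1.
Mid vs Low: s1: 3>-1, s2: 7>4, s3: 9>5, s4: 3>-1.
Mid strictly beats every other strategy against every opponent action, so it is strictly dominant.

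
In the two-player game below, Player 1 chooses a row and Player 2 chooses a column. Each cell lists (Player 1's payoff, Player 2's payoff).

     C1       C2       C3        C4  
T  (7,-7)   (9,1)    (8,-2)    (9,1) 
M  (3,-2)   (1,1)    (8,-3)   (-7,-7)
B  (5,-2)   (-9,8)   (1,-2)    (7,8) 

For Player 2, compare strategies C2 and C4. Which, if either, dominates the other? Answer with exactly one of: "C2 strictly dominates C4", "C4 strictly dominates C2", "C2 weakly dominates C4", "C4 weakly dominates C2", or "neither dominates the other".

C2's payoffs vs C4's, by Player 1's action — T: 1=1, M: 1>-7, B: 8=8.
C2 is at least as good everywhere and strictly better somewhere (tied only at T, B), so C2 weakly but not strictly dominates C4.

C2 weakly dominates C4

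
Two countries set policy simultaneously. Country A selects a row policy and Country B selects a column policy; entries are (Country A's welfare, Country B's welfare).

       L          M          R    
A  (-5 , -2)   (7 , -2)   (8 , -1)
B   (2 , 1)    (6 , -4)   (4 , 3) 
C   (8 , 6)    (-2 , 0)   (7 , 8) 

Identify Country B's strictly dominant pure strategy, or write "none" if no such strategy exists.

R vs L: A: -1>-2, B: 3>1, C: 8>6.
R vs M: A: -1>-2, B: 3>-4, C: 8>0.
R strictly beats every other strategy against every opponent action, so it is strictly dominant.

R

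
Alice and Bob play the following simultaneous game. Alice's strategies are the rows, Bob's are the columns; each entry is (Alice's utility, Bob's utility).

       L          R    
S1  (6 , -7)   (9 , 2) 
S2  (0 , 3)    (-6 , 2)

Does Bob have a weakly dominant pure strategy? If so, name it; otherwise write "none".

L fails to dominate R at S1 (-7<2).
R fails to dominate L at S2 (2<3).
No single strategy dominates all the others.

none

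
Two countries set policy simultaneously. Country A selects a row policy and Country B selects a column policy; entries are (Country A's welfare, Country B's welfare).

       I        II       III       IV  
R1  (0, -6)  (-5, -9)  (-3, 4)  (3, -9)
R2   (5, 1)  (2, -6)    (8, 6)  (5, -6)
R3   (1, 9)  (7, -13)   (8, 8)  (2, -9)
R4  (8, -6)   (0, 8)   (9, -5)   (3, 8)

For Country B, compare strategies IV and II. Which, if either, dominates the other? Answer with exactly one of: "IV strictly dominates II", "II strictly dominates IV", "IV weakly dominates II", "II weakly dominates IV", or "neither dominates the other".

Compare IV to II across each choice by Country A: R1: -9=-9, R2: -6=-6, R3: -9>-13, R4: 8=8.
IV is at least as good everywhere and strictly better somewhere (tied only at R1, R2, R4), so IV weakly but not strictly dominates II.

IV weakly dominates II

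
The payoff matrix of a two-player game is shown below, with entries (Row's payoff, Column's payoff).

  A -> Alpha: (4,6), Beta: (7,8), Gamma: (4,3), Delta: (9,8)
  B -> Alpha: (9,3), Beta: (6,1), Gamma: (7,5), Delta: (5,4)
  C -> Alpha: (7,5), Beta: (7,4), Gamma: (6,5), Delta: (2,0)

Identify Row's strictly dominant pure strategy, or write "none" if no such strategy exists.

A fails to dominate B at Alpha (4<9).
B fails to dominate A at Beta (6<7).
C fails to dominate A at Beta (7=7).
No single strategy dominates all the others.

none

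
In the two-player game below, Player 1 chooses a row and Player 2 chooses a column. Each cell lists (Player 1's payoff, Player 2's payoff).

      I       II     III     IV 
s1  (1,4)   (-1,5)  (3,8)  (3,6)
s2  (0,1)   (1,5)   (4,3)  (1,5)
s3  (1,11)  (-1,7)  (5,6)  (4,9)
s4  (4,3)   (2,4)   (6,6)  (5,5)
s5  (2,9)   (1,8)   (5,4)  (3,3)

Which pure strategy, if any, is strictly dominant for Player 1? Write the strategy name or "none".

s4 vs s1: I: 4>1, II: 2>-1, III: 6>3, IV: 5>3.
s4 vs s2: I: 4>0, II: 2>1, III: 6>4, IV: 5>1.
s4 vs s3: I: 4>1, II: 2>-1, III: 6>5, IV: 5>4.
s4 vs s5: I: 4>2, II: 2>1, III: 6>5, IV: 5>3.
s4 strictly beats every other strategy against every opponent action, so it is strictly dominant.

s4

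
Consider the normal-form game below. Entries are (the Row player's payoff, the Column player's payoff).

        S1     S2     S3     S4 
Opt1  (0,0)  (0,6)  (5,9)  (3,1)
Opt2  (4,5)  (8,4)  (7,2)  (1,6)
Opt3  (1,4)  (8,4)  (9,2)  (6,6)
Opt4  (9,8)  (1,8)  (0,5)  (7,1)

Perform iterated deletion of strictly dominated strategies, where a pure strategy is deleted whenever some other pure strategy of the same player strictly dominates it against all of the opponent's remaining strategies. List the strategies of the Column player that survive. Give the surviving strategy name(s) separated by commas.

S1, S2, S4

The Row player's strategy Opt1 is strictly dominated by Opt3 (S1: 1>0, S2: 8>0, S3: 9>5, S4: 6>3) and is removed.
The Column player's strategy S3 is strictly dominated by S1 (Opt2: 5>2, Opt3: 4>2, Opt4: 8>5) and is removed.
Among the remaining strategies, none is strictly dominated by another pure strategy of the same player, so the elimination stops.
Surviving strategies — the Row player: {Opt2, Opt3, Opt4}; the Column player: {S1, S2, S4}.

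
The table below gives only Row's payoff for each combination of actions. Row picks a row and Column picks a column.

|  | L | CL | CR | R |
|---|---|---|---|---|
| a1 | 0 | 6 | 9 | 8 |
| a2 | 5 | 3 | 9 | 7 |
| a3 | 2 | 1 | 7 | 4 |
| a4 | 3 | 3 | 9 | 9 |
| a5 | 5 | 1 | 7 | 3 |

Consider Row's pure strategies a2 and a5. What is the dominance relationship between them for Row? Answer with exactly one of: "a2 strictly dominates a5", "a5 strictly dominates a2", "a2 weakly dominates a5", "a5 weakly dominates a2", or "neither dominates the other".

a2 weakly dominates a5

Compare a2 to a5 across each choice by Column: L: 5=5, CL: 3>1, CR: 9>7, R: 7>3.
a2 is at least as good everywhere and strictly better somewhere (tied only at L), so a2 weakly but not strictly dominates a5.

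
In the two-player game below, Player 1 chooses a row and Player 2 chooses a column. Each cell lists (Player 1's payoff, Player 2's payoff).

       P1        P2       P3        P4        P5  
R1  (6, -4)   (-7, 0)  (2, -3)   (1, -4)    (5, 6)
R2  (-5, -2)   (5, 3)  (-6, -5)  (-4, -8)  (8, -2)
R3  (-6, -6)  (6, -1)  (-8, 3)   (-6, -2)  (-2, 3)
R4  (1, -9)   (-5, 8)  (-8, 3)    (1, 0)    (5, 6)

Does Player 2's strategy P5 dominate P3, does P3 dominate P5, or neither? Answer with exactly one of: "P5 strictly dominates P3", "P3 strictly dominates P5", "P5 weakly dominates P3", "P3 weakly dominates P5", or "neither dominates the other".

P5's payoffs vs P3's, by Player 1's action — R1: 6>-3, R2: -2>-5, R3: 3=3, R4: 6>3.
P5 is at least as good everywhere and strictly better somewhere (tied only at R3), so P5 weakly but not strictly dominates P3.

P5 weakly dominates P3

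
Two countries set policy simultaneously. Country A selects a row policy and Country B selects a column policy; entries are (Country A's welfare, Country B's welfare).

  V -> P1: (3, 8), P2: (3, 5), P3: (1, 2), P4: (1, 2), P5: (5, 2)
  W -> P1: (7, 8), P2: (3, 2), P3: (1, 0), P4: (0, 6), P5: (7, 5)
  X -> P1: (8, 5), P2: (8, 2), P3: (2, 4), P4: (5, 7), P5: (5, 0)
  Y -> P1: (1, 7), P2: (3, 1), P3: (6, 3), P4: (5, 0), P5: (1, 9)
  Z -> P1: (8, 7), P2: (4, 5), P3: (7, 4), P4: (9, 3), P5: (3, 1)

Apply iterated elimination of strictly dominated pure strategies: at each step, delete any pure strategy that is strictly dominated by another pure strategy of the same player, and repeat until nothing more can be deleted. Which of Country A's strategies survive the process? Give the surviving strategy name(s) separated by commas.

X, Z

Row Y is eliminated: Z beats it against every remaining column (P1: 8>1, P2: 4>3, P3: 7>6, P4: 9>5, P5: 3>1).
For Country B, P1 strictly dominates P2 on the remaining rows (V: 8>5, W: 8>2, X: 5>2, Z: 7>5); eliminate P2.
Country B's strategy P3 is strictly dominated by P1 (V: 8>2, W: 8>0, X: 5>4, Z: 7>4) and is removed.
For Country B, P1 strictly dominates P5 on the remaining rows (V: 8>2, W: 8>5, X: 5>0, Z: 7>1); eliminate P5.
For Country A, X strictly dominates V on the remaining columns (P1: 8>3, P4: 5>1); eliminate V.
Country A's strategy W is strictly dominated by X (P1: 8>7, P4: 5>0) and is removed.
Among the remaining strategies, none is strictly dominated by another pure strategy of the same player, so the elimination stops.
Surviving strategies — Country A: {X, Z}; Country B: {P1, P4}.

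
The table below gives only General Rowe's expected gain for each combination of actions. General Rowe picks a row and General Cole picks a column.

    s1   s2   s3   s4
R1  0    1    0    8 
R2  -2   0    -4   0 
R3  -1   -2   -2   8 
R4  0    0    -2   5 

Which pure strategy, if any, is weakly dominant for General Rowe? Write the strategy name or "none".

R1

R1 vs R2: s1: 0>-2, s2: 1>0, s3: 0>-4, s4: 8>0.
R1 vs R3: s1: 0>-1, s2: 1>-2, s3: 0>-2, s4: 8=8.
R1 vs R4: s1: 0=0, s2: 1>0, s3: 0>-2, s4: 8>5.
R1 is at least as good as every other strategy against every opponent action, so it is weakly dominant.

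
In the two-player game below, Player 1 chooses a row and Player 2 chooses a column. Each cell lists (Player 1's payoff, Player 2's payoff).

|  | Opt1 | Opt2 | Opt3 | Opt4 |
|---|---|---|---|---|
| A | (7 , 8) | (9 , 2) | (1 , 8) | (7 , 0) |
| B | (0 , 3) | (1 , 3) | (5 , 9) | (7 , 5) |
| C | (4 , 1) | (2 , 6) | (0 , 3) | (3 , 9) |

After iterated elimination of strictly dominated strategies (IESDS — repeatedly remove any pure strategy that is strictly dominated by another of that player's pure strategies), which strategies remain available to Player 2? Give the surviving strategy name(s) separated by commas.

Opt1, Opt3

For Player 1, A strictly dominates C on the remaining columns (Opt1: 7>4, Opt2: 9>2, Opt3: 1>0, Opt4: 7>3); eliminate C.
Column Opt2 is eliminated: Opt3 beats it against every remaining row (A: 8>2, B: 9>3).
Column Opt4 is eliminated: Opt3 beats it against every remaining row (A: 8>0, B: 9>5).
Among the remaining strategies, none is strictly dominated by another pure strategy of the same player, so the elimination stops.
Surviving strategies — Player 1: {A, B}; Player 2: {Opt1, Opt3}.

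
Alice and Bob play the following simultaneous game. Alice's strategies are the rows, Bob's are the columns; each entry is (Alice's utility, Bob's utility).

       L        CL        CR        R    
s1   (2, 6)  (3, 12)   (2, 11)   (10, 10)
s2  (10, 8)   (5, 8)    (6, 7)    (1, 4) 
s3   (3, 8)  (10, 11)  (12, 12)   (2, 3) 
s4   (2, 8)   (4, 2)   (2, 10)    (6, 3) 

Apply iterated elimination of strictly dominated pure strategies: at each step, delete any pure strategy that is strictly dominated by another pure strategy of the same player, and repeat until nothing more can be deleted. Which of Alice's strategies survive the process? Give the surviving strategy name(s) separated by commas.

Bob's strategy R is strictly dominated by CR (s1: 11>10, s2: 7>4, s3: 12>3, s4: 10>3) and is removed.
Row s1 is eliminated: s2 beats it against every remaining column (L: 10>2, CL: 5>3, CR: 6>2).
Alice's strategy s4 is strictly dominated by s2 (L: 10>2, CL: 5>4, CR: 6>2) and is removed.
Among the remaining strategies, none is strictly dominated by another pure strategy of the same player, so the elimination stops.
Surviving strategies — Alice: {s2, s3}; Bob: {L, CL, CR}.

s2, s3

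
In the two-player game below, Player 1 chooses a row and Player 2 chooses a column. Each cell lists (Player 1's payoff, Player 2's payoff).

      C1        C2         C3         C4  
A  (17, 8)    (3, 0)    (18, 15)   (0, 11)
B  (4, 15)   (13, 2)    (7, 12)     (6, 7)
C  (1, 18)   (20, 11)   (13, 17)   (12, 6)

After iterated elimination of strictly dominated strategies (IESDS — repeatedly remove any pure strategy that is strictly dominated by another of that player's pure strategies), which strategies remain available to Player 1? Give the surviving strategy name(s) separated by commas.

A

For Player 2, C1 strictly dominates C2 on the remaining rows (A: 8>0, B: 15>2, C: 18>11); eliminate C2.
Column C4 is eliminated: C3 beats it against every remaining row (A: 15>11, B: 12>7, C: 17>6).
For Player 1, A strictly dominates B on the remaining columns (C1: 17>4, C3: 18>7); eliminate B.
Row C is eliminated: A beats it against every remaining column (C1: 17>1, C3: 18>13).
For Player 2, C3 strictly dominates C1 on the remaining rows (A: 15>8); eliminate C1.
Among the remaining strategies, none is strictly dominated by another pure strategy of the same player, so the elimination stops.
Surviving strategies — Player 1: {A}; Player 2: {C3}.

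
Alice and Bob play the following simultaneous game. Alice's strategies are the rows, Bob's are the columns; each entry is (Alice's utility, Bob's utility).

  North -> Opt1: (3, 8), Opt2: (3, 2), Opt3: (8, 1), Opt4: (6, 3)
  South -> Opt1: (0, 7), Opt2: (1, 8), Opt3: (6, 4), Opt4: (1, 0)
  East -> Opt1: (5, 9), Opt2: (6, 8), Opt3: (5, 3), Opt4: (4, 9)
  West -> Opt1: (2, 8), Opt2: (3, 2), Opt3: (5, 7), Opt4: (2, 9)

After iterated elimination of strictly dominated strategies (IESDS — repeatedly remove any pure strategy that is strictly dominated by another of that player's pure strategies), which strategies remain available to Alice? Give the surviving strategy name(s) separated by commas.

Row South is eliminated: North beats it against every remaining column (Opt1: 3>0, Opt2: 3>1, Opt3: 8>6, Opt4: 6>1).
For Bob, Opt1 strictly dominates Opt2 on the remaining rows (North: 8>2, East: 9>8, West: 8>2); eliminate Opt2.
For Alice, North strictly dominates West on the remaining columns (Opt1: 3>2, Opt3: 8>5, Opt4: 6>2); eliminate West.
Bob's strategy Opt3 is strictly dominated by Opt1 (North: 8>1, East: 9>3) and is removed.
Among the remaining strategies, none is strictly dominated by another pure strategy of the same player, so the elimination stops.
Surviving strategies — Alice: {North, East}; Bob: {Opt1, Opt4}.

North, East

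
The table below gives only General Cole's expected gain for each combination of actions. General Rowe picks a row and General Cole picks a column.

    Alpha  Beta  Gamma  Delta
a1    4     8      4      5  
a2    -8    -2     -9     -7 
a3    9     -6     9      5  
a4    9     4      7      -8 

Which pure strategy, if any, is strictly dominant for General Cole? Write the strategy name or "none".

none

Alpha fails to dominate Beta at a1 (4<8).
Beta fails to dominate Alpha at a3 (-6<9).
Gamma fails to dominate Alpha at a1 (4=4).
Delta fails to dominate Alpha at a3 (5<9).
No single strategy dominates all the others.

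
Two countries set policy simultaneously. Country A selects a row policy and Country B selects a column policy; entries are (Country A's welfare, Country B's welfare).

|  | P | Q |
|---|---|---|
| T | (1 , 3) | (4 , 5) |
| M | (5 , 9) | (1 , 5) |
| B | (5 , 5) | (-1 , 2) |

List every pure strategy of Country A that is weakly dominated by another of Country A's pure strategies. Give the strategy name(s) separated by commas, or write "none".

T is not dominated — it holds its own against M at Q (4>1); B at Q (4>-1).
Nothing dominates M: T at P (5>1); B at Q (1>-1).
B: dominated, since M does at least as well everywhere (P: 5=5, Q: 1>-1).

B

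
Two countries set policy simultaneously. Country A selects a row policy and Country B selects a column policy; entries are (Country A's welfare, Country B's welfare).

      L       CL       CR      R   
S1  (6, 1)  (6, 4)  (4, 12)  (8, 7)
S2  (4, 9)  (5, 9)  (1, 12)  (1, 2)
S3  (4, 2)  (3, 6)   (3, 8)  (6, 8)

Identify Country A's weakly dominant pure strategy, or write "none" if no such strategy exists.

S1 vs S2: L: 6>4, CL: 6>5, CR: 4>1, R: 8>1.
S1 vs S3: L: 6>4, CL: 6>3, CR: 4>3, R: 8>6.
S1 is at least as good as every other strategy against every opponent action, so it is weakly dominant.

S1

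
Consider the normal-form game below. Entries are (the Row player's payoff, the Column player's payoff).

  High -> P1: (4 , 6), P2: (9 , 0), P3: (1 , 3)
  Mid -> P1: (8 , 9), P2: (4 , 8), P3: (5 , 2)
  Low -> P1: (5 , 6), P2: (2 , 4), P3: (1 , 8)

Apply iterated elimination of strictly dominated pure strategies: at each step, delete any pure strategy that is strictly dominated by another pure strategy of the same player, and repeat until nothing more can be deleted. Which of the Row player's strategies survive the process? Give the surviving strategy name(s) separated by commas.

Mid

Row Low is eliminated: Mid beats it against every remaining column (P1: 8>5, P2: 4>2, P3: 5>1).
For the Column player, P1 strictly dominates P2 on the remaining rows (High: 6>0, Mid: 9>8); eliminate P2.
Row High is eliminated: Mid beats it against every remaining column (P1: 8>4, P3: 5>1).
Column P3 is eliminated: P1 beats it against every remaining row (Mid: 9>2).
Among the remaining strategies, none is strictly dominated by another pure strategy of the same player, so the elimination stops.
Surviving strategies — the Row player: {Mid}; the Column player: {P1}.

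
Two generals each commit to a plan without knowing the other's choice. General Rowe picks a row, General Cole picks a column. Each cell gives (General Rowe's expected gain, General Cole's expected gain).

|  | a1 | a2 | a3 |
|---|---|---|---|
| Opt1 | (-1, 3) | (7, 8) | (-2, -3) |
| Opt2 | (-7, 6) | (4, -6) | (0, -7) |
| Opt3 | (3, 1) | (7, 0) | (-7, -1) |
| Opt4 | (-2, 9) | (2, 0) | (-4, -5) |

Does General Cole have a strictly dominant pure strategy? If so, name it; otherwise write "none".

none

a1 fails to dominate a2 at Opt1 (3<8).
a2 fails to dominate a1 at Opt2 (-6<6).
a3 fails to dominate a1 at Opt1 (-3<3).
No single strategy dominates all the others.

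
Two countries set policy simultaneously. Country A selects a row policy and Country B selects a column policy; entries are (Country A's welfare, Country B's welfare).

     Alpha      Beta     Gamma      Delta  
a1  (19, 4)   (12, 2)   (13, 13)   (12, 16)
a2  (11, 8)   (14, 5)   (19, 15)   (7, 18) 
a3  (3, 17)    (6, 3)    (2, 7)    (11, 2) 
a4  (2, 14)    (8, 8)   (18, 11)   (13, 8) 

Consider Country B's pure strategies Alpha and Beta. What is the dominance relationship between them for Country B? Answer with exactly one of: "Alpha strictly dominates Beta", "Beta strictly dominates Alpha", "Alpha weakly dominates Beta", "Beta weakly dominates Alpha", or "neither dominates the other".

Alpha's payoffs vs Beta's, by Country A's action — a1: 4>2, a2: 8>5, a3: 17>3, a4: 14>8.
Alpha gives a strictly higher payoff against every action of Country A, so Alpha strictly dominates Beta.

Alpha strictly dominates Beta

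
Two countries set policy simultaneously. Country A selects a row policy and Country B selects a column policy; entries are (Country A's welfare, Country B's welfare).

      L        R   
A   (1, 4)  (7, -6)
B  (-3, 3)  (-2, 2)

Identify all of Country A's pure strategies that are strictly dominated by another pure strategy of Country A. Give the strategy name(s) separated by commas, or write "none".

B

A: no other strategy beats it everywhere (B at L (1>-3)).
A strictly dominates B — L: 1>-3, R: 7>-2.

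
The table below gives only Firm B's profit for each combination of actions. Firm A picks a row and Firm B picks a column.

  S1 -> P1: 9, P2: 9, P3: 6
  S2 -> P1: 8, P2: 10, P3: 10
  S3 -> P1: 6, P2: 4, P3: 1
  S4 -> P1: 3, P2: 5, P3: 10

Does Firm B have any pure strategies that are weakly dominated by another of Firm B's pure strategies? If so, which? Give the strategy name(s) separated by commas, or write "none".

P1 is not dominated — it holds its own against P2 at S3 (6>4); P3 at S1 (9>6).
P2 is not dominated — it holds its own against P1 at S2 (10>8); P3 at S1 (9>6).
P3 is not dominated — it holds its own against P1 at S2 (10>8); P2 at S4 (10>5).

none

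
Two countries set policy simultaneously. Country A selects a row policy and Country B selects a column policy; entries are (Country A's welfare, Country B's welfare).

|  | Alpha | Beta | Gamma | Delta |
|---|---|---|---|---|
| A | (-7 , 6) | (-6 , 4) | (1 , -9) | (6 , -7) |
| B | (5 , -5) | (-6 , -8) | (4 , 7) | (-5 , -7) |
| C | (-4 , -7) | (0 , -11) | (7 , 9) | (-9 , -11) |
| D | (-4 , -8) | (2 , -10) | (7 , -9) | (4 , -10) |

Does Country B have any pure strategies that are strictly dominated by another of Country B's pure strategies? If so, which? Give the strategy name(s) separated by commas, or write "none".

Beta, Delta

Alpha is not dominated — it holds its own against Beta at A (6>4); Gamma at A (6>-9); Delta at A (6>-7).
Alpha strictly dominates Beta — A: 6>4, B: -5>-8, C: -7>-11, D: -8>-10.
Gamma is not dominated — it holds its own against Alpha at B (7>-5); Beta at B (7>-8); Delta at B (7>-7).
Delta: dominated, since Alpha does at least as well everywhere (A: 6>-7, B: -5>-7, C: -7>-11, D: -8>-10).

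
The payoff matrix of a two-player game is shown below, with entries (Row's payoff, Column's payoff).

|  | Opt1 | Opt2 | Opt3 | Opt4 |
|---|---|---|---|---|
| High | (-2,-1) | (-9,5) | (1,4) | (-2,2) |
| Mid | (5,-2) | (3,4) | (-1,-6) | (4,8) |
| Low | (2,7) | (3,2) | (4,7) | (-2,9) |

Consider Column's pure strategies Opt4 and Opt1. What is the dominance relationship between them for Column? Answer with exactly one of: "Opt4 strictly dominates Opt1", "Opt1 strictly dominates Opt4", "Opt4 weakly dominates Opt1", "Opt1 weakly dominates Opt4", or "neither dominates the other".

Compare Opt4 to Opt1 across each opponent action: High: 2>-1, Mid: 8>-2, Low: 9>7.
Opt4 gives a strictly higher payoff against each opponent action, so Opt4 strictly dominates Opt1.

Opt4 strictly dominates Opt1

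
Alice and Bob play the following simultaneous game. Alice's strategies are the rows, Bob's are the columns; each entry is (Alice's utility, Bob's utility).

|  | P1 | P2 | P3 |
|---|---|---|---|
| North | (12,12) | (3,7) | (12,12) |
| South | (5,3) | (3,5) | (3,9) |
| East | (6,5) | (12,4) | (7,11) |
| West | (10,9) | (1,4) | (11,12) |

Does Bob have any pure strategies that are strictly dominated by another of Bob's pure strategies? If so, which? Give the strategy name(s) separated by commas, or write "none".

P2

P1 is not dominated — it holds its own against P2 at North (12>7); P3 at North (12=12).
P2 is strictly dominated by P3 (North: 12>7, South: 9>5, East: 11>4, West: 12>4).
Nothing dominates P3: P1 at North (12=12); P2 at North (12>7).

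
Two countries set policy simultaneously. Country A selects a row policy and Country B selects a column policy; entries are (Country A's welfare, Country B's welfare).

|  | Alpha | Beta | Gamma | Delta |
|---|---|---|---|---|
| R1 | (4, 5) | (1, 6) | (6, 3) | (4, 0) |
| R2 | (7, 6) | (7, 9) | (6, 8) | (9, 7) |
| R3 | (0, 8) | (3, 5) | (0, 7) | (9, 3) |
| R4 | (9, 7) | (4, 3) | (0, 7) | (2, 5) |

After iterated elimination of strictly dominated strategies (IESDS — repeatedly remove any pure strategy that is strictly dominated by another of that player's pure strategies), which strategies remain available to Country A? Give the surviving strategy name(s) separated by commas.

R1, R2, R4

Country B's strategy Delta is strictly dominated by Gamma (R1: 3>0, R2: 8>7, R3: 7>3, R4: 7>5) and is removed.
For Country A, R2 strictly dominates R3 on the remaining columns (Alpha: 7>0, Beta: 7>3, Gamma: 6>0); eliminate R3.
Among the remaining strategies, none is strictly dominated by another pure strategy of the same player, so the elimination stops.
Surviving strategies — Country A: {R1, R2, R4}; Country B: {Alpha, Beta, Gamma}.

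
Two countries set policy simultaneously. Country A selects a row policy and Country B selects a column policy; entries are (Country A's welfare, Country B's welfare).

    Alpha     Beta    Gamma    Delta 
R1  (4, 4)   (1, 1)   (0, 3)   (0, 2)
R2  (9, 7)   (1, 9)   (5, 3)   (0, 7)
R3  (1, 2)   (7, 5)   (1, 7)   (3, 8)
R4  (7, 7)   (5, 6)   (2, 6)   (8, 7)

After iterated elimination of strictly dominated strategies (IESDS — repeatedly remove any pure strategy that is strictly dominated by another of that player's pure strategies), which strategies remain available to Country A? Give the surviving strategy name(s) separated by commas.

Row R1 is eliminated: R4 beats it against every remaining column (Alpha: 7>4, Beta: 5>1, Gamma: 2>0, Delta: 8>0).
Country B's strategy Gamma is strictly dominated by Delta (R2: 7>3, R3: 8>7, R4: 7>6) and is removed.
Among the remaining strategies, none is strictly dominated by another pure strategy of the same player, so the elimination stops.
Surviving strategies — Country A: {R2, R3, R4}; Country B: {Alpha, Beta, Delta}.

R2, R3, R4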